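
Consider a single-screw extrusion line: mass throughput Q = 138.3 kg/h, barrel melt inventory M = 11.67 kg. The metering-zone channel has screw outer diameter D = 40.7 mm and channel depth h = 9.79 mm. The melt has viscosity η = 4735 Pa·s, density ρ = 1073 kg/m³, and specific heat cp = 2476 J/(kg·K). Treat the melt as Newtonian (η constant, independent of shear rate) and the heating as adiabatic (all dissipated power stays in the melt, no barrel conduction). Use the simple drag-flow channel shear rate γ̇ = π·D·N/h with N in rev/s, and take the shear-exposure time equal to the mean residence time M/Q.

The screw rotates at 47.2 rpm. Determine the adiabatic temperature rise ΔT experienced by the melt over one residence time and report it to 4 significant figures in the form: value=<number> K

Convert throughput: Q = 138.3 kg/h = 138.3/3600 = 0.0384167 kg/s
t_res = M / Q_s = 11.67 ÷ 0.0384167 = 303.774 s
D = 40.7 mm = 0.0407 m;  h = 9.79 mm = 0.00979 m;  N = 47.2 rpm / 60 = 0.786667 rev/s
Shear rate: γ̇ = πDN/h = π·0.0407·0.786667/0.00979 = 10.2743 s⁻¹
Adiabatic rise: ΔT = η γ̇² t_res / (ρ cp) = 4735·(10.2743)²·303.774 / (1073·2476) = 57.1512 K

value=57.15 K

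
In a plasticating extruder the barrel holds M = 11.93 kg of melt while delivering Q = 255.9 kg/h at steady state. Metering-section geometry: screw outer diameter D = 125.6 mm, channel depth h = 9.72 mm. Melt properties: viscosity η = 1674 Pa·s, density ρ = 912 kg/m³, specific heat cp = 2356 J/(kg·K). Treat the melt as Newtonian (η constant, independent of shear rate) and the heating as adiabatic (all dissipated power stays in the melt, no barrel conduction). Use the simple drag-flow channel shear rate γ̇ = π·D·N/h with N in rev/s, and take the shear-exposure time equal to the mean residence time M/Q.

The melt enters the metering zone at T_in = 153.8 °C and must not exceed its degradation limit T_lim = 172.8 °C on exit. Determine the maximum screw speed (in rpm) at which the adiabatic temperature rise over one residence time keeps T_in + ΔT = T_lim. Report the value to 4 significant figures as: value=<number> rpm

value=17.82 rpm

Throughput in SI: Q_s = 255.9 kg/h ÷ 3600 s/h = 0.0710833 kg/s
Mean residence time: t_res = M/Q_s = 11.93 kg / 0.0710833 kg/s = 167.831 s
Convert to metres: D = 0.1256 m, h = 0.00972 m
ΔT_a = T_lim − T_in = 172.8 °C − 153.8 °C = 19 K
Invert ΔT = ηγ̇²t_res/(ρcp) for γ̇: γ̇_max² = ΔT_a ρ cp / (η t_res) = 19·912·2356 / (1674·167.831) = 145.31 s⁻²
γ̇_max = √145.31 = 12.0545 s⁻¹
N_max = γ̇_max·h / (π·D) = 12.0545 · 0.00972 / (π · 0.1256) = 0.296944 rev/s = 17.8166 rpm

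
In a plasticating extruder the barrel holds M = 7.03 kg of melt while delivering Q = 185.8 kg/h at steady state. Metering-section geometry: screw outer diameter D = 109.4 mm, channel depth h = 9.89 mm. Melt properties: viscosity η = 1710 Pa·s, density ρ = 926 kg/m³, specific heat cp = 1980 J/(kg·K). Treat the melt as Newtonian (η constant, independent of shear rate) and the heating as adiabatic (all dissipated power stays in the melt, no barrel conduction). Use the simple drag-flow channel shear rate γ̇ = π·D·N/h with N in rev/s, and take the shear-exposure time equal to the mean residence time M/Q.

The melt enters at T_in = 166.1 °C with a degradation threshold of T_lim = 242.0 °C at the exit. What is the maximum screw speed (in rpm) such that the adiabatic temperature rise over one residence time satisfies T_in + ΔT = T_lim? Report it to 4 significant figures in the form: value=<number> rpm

Q_s = Q / 3600 = 185.8 / 3600 = 0.0516111 kg/s
t_res = M / Q_s = 7.03 ÷ 0.0516111 = 136.211 s
Geometry in SI: D = 109.4 mm → 0.1094 m, h = 9.89 mm → 0.00989 m
Allowable rise: ΔT_a = T_lim − T_in = 242.0 − 166.1 = 75.9 K
Invert ΔT = ηγ̇²t_res/(ρcp) for γ̇: γ̇_max² = ΔT_a ρ cp / (η t_res) = 75.9·926·1980 / (1710·136.211) = 597.461 s⁻²
γ̇_max = √597.461 = 24.443 s⁻¹
N_max = γ̇_max h / (πD) = 24.443·0.00989/(π·0.1094) = 0.70337 rev/s → ×60 = 42.2022 rpm

value=42.20 rpm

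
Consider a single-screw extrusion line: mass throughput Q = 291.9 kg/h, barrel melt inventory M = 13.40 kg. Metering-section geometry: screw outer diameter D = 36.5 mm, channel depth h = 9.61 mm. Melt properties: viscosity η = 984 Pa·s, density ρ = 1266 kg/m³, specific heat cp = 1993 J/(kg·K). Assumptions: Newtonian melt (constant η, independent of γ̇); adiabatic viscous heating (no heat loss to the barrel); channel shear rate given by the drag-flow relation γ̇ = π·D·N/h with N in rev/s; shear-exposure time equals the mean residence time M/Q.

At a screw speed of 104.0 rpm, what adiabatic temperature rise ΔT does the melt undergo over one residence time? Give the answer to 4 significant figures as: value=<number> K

Q_s = Q / 3600 = 291.9 / 3600 = 0.0810833 kg/s
t_res = M / Q_s = 13.40 ÷ 0.0810833 = 165.262 s
Geometry in metres: D = 36.5 mm → 0.0365 m, h = 9.61 mm → 0.00961 m; screw speed N = 104.0 rpm = 1.73333 rev/s
Shear rate: γ̇ = πDN/h = π·0.0365·1.73333/0.00961 = 20.6824 s⁻¹
ΔT = η·γ̇²·t_res/(ρ·cp) = [984 × 20.6824² × 165.262] / [1266 × 1993] = 27.5696 K

value=27.57 K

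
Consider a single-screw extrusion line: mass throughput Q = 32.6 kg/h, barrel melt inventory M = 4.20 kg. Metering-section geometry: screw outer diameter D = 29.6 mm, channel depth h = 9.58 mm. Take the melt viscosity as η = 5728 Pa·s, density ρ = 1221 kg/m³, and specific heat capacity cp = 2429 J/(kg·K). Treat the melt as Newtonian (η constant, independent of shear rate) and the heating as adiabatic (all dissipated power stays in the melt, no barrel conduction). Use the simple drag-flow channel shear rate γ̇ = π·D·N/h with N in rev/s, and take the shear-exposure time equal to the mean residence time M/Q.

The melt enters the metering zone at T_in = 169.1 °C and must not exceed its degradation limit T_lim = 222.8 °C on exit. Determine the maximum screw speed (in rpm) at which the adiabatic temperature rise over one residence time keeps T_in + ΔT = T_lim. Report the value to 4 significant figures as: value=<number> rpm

Q_s = Q / 3600 = 32.6 / 3600 = 0.00905556 kg/s
t_res = M / Q_s = 4.20 ÷ 0.00905556 = 463.804 s
D = 29.6 mm = 0.0296 m;  h = 9.58 mm = 0.00958 m
ΔT_a = T_lim − T_in = 222.8 °C − 169.1 °C = 53.7 K
γ̇_max² = ΔT_a·ρ·cp / (η·t_res) = [53.7 × 1221 × 2429] / [5728 × 463.804] = 59.9488 s⁻²
Take the square root: γ̇_max = √(59.9488) = 7.74266 s⁻¹
N_max = γ̇_max h / (πD) = 7.74266·0.00958/(π·0.0296) = 0.797653 rev/s → ×60 = 47.8592 rpm

value=47.86 rpm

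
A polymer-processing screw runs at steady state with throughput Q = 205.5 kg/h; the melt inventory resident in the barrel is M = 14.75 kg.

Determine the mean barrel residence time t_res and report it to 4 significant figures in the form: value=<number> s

Q_s = Q / 3600 = 205.5 / 3600 = 0.0570833 kg/s
Mean residence time: t_res = M/Q_s = 14.75 kg / 0.0570833 kg/s = 258.394 s

value=258.4 s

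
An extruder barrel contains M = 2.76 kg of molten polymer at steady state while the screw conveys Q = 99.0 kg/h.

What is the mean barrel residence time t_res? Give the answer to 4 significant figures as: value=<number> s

value=100.4 s

Convert throughput: Q = 99.0 kg/h = 99.0/3600 = 0.0275 kg/s
Mean residence time: t_res = M/Q_s = 2.76 kg / 0.0275 kg/s = 100.364 s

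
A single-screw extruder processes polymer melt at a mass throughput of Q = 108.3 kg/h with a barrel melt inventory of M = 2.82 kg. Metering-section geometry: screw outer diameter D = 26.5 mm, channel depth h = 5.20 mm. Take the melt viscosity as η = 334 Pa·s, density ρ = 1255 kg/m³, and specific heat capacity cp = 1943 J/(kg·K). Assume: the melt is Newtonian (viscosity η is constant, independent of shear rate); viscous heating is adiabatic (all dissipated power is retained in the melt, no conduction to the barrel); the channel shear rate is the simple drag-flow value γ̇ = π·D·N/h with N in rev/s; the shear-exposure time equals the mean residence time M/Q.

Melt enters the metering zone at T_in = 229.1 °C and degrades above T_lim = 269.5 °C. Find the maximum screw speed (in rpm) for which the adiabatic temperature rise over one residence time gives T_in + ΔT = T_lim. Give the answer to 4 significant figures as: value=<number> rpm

value=210.2 rpm

Throughput in SI: Q_s = 108.3 kg/h ÷ 3600 s/h = 0.0300833 kg/s
t_res = M / Q_s = 2.82 ÷ 0.0300833 = 93.7396 s
Geometry in SI: D = 26.5 mm → 0.0265 m, h = 5.20 mm → 0.0052 m
ΔT_a = T_lim − T_in = 269.5 − 229.1 = 40.4 K
γ̇_max² = ΔT_a·ρ·cp/(η·t_res) = 40.4·1255·1943/(334·93.7396) = 3146.5 s⁻²
γ̇_max = sqrt(3146.5) = 56.0937 s⁻¹
Solve γ̇ = πDN/h for N: N_max = γ̇_max·h/(π·D) = 56.0937 × 0.0052 / (π × 0.0265) = 3.50366 rev/s = 210.219 rpm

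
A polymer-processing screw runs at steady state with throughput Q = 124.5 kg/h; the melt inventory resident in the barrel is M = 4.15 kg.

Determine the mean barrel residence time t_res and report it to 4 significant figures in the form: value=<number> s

Q_s = Q / 3600 = 124.5 / 3600 = 0.0345833 kg/s
t_res = M / Q_s = 4.15 / 0.0345833 = 120 s

value=120.0 s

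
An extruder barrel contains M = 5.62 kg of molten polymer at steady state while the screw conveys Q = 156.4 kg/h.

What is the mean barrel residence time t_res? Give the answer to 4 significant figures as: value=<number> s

value=129.4 s

Throughput in SI: Q_s = 156.4 kg/h ÷ 3600 s/h = 0.0434444 kg/s
t_res = M / Q_s = 5.62 ÷ 0.0434444 = 129.361 s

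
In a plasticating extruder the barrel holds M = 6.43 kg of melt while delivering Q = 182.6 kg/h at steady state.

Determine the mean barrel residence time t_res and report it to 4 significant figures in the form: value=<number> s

Throughput in SI: Q_s = 182.6 kg/h ÷ 3600 s/h = 0.0507222 kg/s
Mean residence time: t_res = M/Q_s = 6.43 kg / 0.0507222 kg/s = 126.769 s

value=126.8 s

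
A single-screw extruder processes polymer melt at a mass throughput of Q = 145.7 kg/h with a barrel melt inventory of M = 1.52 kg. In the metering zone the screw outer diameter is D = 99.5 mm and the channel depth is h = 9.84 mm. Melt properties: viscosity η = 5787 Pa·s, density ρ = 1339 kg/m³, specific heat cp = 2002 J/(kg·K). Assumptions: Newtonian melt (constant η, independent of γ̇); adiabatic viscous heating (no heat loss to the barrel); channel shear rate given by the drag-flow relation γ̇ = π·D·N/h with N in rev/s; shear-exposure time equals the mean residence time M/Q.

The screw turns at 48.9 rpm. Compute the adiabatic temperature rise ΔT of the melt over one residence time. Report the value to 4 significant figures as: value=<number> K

Convert throughput: Q = 145.7 kg/h = 145.7/3600 = 0.0404722 kg/s
Mean residence time: t_res = M/Q_s = 1.52 kg / 0.0404722 kg/s = 37.5566 s
Geometry in metres: D = 99.5 mm → 0.0995 m, h = 9.84 mm → 0.00984 m; screw speed N = 48.9 rpm = 0.815 rev/s
Shear rate: γ̇ = πDN/h = π·0.0995·0.815/0.00984 = 25.8902 s⁻¹
Adiabatic rise: ΔT = η γ̇² t_res / (ρ cp) = 5787·(25.8902)²·37.5566 / (1339·2002) = 54.3458 K

value=54.35 K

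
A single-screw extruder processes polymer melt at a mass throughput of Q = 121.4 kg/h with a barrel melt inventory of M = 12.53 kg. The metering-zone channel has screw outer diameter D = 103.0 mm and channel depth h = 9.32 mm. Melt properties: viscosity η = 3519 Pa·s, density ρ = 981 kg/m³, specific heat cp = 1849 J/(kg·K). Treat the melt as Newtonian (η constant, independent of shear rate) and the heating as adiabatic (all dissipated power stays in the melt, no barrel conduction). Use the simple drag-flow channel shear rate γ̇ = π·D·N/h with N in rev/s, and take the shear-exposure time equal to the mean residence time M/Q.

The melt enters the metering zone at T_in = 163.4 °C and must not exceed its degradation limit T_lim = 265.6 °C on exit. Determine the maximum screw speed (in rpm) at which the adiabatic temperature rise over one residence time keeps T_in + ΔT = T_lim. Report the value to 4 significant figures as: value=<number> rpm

value=20.58 rpm

Throughput in SI: Q_s = 121.4 kg/h ÷ 3600 s/h = 0.0337222 kg/s
t_res = M / Q_s = 12.53 ÷ 0.0337222 = 371.565 s
Geometry in SI: D = 103.0 mm → 0.103 m, h = 9.32 mm → 0.00932 m
Allowable rise: ΔT_a = T_lim − T_in = 265.6 − 163.4 = 102.2 K
Invert ΔT = ηγ̇²t_res/(ρcp) for γ̇: γ̇_max² = ΔT_a ρ cp / (η t_res) = 102.2·981·1849 / (3519·371.565) = 141.776 s⁻²
γ̇_max = √141.776 = 11.907 s⁻¹
N_max = γ̇_max h / (πD) = 11.907·0.00932/(π·0.103) = 0.342949 rev/s → ×60 = 20.577 rpm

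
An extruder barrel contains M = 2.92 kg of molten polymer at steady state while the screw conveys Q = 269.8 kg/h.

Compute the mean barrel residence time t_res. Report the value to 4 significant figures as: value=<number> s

Convert throughput: Q = 269.8 kg/h = 269.8/3600 = 0.0749444 kg/s
Mean residence time: t_res = M/Q_s = 2.92 kg / 0.0749444 kg/s = 38.9622 s

value=38.96 s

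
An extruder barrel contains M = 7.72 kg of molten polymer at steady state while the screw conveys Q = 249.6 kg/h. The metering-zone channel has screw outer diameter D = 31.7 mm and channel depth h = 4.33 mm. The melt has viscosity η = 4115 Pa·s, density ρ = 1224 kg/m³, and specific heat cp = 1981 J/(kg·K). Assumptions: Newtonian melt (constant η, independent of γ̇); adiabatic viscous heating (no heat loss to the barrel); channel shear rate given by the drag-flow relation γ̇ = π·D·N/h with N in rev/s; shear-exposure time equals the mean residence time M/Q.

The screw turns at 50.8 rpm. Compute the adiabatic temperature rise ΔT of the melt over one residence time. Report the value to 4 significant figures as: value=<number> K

value=71.66 K

Q_s = Q / 3600 = 249.6 / 3600 = 0.0693333 kg/s
Mean residence time: t_res = M/Q_s = 7.72 kg / 0.0693333 kg/s = 111.346 s
Geometry in metres: D = 31.7 mm → 0.0317 m, h = 4.33 mm → 0.00433 m; screw speed N = 50.8 rpm = 0.846667 rev/s
Shear rate: γ̇ = πDN/h = π·0.0317·0.846667/0.00433 = 19.473 s⁻¹
Adiabatic rise: ΔT = η γ̇² t_res / (ρ cp) = 4115·(19.473)²·111.346 / (1224·1981) = 71.655 K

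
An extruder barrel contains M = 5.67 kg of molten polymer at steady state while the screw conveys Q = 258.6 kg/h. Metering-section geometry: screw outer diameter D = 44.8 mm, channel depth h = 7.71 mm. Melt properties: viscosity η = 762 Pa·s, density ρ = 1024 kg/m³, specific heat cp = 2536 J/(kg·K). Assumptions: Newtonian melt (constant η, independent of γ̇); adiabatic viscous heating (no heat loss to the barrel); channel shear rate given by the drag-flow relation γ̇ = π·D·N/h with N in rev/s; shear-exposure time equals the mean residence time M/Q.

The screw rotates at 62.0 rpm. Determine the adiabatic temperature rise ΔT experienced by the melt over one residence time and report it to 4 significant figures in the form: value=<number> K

Q_s = Q / 3600 = 258.6 / 3600 = 0.0718333 kg/s
t_res = M / Q_s = 5.67 ÷ 0.0718333 = 78.9327 s
D = 44.8 mm = 0.0448 m;  h = 7.71 mm = 0.00771 m;  N = 62.0 rpm / 60 = 1.03333 rev/s
γ̇ = π D N / h = (π)(0.0448)(1.03333) / 0.00771 = 18.8631 s⁻¹
ΔT = η·γ̇²·t_res / (ρ·cp) = 762 · (18.8631)² · 78.9327 / (1024 · 2536) = 8.2412 K

value=8.241 K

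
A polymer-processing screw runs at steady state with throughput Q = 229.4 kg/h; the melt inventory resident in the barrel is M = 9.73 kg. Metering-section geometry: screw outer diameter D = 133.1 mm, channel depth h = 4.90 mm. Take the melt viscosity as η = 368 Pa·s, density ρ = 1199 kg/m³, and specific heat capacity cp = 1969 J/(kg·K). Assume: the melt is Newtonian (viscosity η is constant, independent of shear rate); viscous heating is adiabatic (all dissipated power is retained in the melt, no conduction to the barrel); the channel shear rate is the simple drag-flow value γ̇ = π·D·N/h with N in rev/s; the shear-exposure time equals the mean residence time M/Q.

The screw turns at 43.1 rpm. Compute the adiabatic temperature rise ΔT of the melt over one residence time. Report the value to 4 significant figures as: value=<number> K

Throughput in SI: Q_s = 229.4 kg/h ÷ 3600 s/h = 0.0637222 kg/s
Mean residence time: t_res = M/Q_s = 9.73 kg / 0.0637222 kg/s = 152.694 s
D = 133.1 mm = 0.1331 m;  h = 4.90 mm = 0.0049 m;  N = 43.1 rpm / 60 = 0.718333 rev/s
γ̇ = π D N / h = (π)(0.1331)(0.718333) / 0.0049 = 61.2996 s⁻¹
Adiabatic rise: ΔT = η γ̇² t_res / (ρ cp) = 368·(61.2996)²·152.694 / (1199·1969) = 89.4377 K

value=89.44 K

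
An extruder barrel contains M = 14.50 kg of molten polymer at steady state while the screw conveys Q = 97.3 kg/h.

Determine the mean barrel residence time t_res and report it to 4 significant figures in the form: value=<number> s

Convert throughput: Q = 97.3 kg/h = 97.3/3600 = 0.0270278 kg/s
Mean residence time: t_res = M/Q_s = 14.50 kg / 0.0270278 kg/s = 536.485 s

value=536.5 s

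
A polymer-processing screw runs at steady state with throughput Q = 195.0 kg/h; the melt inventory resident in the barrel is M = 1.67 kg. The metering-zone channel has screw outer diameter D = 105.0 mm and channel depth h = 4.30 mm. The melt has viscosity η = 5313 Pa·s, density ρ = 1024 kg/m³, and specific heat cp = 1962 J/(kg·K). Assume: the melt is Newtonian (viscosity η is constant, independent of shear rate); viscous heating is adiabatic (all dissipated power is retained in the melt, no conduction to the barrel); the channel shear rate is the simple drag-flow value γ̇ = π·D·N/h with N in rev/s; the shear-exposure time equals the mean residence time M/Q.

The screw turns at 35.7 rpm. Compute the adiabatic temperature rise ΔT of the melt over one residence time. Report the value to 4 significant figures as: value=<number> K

value=169.9 K

Throughput in SI: Q_s = 195.0 kg/h ÷ 3600 s/h = 0.0541667 kg/s
t_res = M / Q_s = 1.67 ÷ 0.0541667 = 30.8308 s
Geometry in metres: D = 105.0 mm → 0.105 m, h = 4.30 mm → 0.0043 m; screw speed N = 35.7 rpm = 0.595 rev/s
γ̇ = π·D·N / h = π · 0.105 · 0.595 / 0.0043 = 45.6444 s⁻¹
Adiabatic rise: ΔT = η γ̇² t_res / (ρ cp) = 5313·(45.6444)²·30.8308 / (1024·1962) = 169.864 K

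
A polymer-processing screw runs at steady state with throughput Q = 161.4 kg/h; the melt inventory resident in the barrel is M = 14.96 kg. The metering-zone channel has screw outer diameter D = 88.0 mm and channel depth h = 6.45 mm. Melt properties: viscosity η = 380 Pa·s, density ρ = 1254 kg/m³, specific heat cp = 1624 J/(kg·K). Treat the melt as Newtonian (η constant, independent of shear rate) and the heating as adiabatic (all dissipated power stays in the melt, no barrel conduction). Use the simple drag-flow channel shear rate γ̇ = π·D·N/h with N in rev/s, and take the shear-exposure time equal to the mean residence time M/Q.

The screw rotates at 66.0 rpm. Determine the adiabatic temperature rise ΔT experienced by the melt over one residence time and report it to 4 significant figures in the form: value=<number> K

Throughput in SI: Q_s = 161.4 kg/h ÷ 3600 s/h = 0.0448333 kg/s
Mean residence time: t_res = M/Q_s = 14.96 kg / 0.0448333 kg/s = 333.68 s
Convert to SI: D = 0.088 m, h = 0.00645 m, N = 66.0/60 = 1.1 rev/s
Shear rate: γ̇ = πDN/h = π·0.088·1.1/0.00645 = 47.1482 s⁻¹
Adiabatic rise: ΔT = η γ̇² t_res / (ρ cp) = 380·(47.1482)²·333.68 / (1254·1624) = 138.408 K

value=138.4 K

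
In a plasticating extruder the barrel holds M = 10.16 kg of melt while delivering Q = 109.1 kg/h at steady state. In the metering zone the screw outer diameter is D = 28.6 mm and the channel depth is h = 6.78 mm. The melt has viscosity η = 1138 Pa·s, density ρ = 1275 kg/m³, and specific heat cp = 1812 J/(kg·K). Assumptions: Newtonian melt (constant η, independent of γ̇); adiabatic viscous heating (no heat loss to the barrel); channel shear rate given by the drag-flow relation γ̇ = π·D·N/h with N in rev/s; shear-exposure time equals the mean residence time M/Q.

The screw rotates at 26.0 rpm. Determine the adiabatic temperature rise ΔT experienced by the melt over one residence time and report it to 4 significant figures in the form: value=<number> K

Convert throughput: Q = 109.1 kg/h = 109.1/3600 = 0.0303056 kg/s
t_res = M / Q_s = 10.16 / 0.0303056 = 335.252 s
Convert to SI: D = 0.0286 m, h = 0.00678 m, N = 26.0/60 = 0.433333 rev/s
γ̇ = π·D·N / h = π · 0.0286 · 0.433333 / 0.00678 = 5.7426 s⁻¹
ΔT = η·γ̇²·t_res/(ρ·cp) = [1138 × 5.7426² × 335.252] / [1275 × 1812] = 5.4458 K

value=5.446 K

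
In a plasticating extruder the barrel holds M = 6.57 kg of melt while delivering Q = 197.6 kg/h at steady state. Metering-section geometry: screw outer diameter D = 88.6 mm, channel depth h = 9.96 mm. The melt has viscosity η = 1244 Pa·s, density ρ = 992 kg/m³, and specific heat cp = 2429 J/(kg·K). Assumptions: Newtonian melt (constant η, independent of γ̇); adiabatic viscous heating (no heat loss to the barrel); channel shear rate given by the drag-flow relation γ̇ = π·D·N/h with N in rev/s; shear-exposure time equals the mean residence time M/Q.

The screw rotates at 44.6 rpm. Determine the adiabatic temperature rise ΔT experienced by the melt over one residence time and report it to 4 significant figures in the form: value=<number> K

value=26.67 K

Q_s = Q / 3600 = 197.6 / 3600 = 0.0548889 kg/s
t_res = M / Q_s = 6.57 ÷ 0.0548889 = 119.696 s
D = 88.6 mm = 0.0886 m;  h = 9.96 mm = 0.00996 m;  N = 44.6 rpm / 60 = 0.743333 rev/s
γ̇ = π D N / h = (π)(0.0886)(0.743333) / 0.00996 = 20.7734 s⁻¹
ΔT = η·γ̇²·t_res / (ρ·cp) = 1244 · (20.7734)² · 119.696 / (992 · 2429) = 26.6672 K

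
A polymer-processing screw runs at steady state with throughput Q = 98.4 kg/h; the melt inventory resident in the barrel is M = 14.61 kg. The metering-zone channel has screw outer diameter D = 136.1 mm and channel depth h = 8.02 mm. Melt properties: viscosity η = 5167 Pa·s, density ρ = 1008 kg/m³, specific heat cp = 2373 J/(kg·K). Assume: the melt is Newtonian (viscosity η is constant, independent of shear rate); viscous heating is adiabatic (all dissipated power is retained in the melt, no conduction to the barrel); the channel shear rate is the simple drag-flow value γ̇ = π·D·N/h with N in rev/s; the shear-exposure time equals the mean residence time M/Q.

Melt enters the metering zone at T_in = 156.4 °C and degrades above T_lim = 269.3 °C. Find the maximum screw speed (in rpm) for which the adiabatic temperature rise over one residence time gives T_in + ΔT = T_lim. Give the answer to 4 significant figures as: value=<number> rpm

Throughput in SI: Q_s = 98.4 kg/h ÷ 3600 s/h = 0.0273333 kg/s
t_res = M / Q_s = 14.61 ÷ 0.0273333 = 534.512 s
Convert to metres: D = 0.1361 m, h = 0.00802 m
ΔT_a = T_lim − T_in = 269.3 − 156.4 = 112.9 K
γ̇_max² = ΔT_a·ρ·cp/(η·t_res) = 112.9·1008·2373/(5167·534.512) = 97.7814 s⁻²
γ̇_max = √97.7814 = 9.88845 s⁻¹
Solve γ̇ = πDN/h for N: N_max = γ̇_max·h/(π·D) = 9.88845 × 0.00802 / (π × 0.1361) = 0.185479 rev/s = 11.1287 rpm

value=11.13 rpm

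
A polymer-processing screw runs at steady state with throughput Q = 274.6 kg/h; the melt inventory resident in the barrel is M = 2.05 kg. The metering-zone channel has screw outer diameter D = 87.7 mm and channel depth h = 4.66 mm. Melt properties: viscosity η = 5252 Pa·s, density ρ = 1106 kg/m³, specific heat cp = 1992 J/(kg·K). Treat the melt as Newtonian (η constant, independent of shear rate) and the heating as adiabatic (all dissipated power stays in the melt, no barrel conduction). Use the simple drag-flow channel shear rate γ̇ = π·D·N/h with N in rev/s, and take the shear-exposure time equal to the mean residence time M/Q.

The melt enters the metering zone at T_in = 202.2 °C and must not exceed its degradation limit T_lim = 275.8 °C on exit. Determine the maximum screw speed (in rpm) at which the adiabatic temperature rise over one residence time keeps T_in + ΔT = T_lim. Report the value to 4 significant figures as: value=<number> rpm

Convert throughput: Q = 274.6 kg/h = 274.6/3600 = 0.0762778 kg/s
t_res = M / Q_s = 2.05 ÷ 0.0762778 = 26.8755 s
D = 87.7 mm = 0.0877 m;  h = 4.66 mm = 0.00466 m
Allowable rise: ΔT_a = T_lim − T_in = 275.8 − 202.2 = 73.6 K
γ̇_max² = ΔT_a·ρ·cp / (η·t_res) = [73.6 × 1106 × 1992] / [5252 × 26.8755] = 1148.79 s⁻²
γ̇_max = sqrt(1148.79) = 33.8938 s⁻¹
N_max = γ̇_max h / (πD) = 33.8938·0.00466/(π·0.0877) = 0.573267 rev/s → ×60 = 34.396 rpm

value=34.40 rpm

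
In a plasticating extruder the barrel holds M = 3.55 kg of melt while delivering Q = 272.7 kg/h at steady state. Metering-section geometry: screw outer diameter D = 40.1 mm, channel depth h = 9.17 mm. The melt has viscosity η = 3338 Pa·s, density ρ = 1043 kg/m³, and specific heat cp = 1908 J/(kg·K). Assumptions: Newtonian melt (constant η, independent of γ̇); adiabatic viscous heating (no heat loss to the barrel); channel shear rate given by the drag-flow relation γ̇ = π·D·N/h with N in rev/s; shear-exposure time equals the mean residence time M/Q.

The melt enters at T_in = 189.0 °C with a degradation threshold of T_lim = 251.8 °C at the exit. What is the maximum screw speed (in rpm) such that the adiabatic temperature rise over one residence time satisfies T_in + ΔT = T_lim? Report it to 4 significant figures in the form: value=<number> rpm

value=123.4 rpm

Q_s = Q / 3600 = 272.7 / 3600 = 0.07575 kg/s
Mean residence time: t_res = M/Q_s = 3.55 kg / 0.07575 kg/s = 46.8647 s
Convert to metres: D = 0.0401 m, h = 0.00917 m
ΔT_a = T_lim − T_in = 251.8 − 189.0 = 62.8 K
γ̇_max² = ΔT_a·ρ·cp/(η·t_res) = 62.8·1043·1908/(3338·46.8647) = 798.896 s⁻²
γ̇_max = sqrt(798.896) = 28.2647 s⁻¹
Solve γ̇ = πDN/h for N: N_max = γ̇_max·h/(π·D) = 28.2647 × 0.00917 / (π × 0.0401) = 2.05741 rev/s = 123.444 rpm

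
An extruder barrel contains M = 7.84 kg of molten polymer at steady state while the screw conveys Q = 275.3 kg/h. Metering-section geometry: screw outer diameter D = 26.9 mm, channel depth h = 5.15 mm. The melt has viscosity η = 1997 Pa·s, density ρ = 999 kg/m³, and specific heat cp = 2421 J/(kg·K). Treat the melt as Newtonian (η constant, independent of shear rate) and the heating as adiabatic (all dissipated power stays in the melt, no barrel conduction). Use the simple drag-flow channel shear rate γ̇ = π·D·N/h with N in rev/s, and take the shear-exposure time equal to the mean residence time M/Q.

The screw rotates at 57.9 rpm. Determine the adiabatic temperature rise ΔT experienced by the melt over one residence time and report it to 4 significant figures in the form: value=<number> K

value=21.23 K

Convert throughput: Q = 275.3 kg/h = 275.3/3600 = 0.0764722 kg/s
t_res = M / Q_s = 7.84 ÷ 0.0764722 = 102.521 s
Convert to SI: D = 0.0269 m, h = 0.00515 m, N = 57.9/60 = 0.965 rev/s
γ̇ = π·D·N / h = π · 0.0269 · 0.965 / 0.00515 = 15.8352 s⁻¹
Adiabatic rise: ΔT = η γ̇² t_res / (ρ cp) = 1997·(15.8352)²·102.521 / (999·2421) = 21.2263 K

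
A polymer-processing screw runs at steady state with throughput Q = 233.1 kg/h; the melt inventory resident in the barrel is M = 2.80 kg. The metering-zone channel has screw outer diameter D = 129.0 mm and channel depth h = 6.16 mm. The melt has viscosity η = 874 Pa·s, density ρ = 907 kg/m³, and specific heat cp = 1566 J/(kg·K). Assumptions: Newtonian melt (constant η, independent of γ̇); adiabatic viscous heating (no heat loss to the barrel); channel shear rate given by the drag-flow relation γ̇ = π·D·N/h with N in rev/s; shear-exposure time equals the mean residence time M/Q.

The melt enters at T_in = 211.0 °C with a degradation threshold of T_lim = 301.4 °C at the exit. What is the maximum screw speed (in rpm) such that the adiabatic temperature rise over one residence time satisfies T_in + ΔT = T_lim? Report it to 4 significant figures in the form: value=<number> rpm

Throughput in SI: Q_s = 233.1 kg/h ÷ 3600 s/h = 0.06475 kg/s
Mean residence time: t_res = M/Q_s = 2.80 kg / 0.06475 kg/s = 43.2432 s
D = 129.0 mm = 0.129 m;  h = 6.16 mm = 0.00616 m
Allowable rise: ΔT_a = T_lim − T_in = 301.4 − 211.0 = 90.4 K
Invert ΔT = ηγ̇²t_res/(ρcp) for γ̇: γ̇_max² = ΔT_a ρ cp / (η t_res) = 90.4·907·1566 / (874·43.2432) = 3397.33 s⁻²
γ̇_max = sqrt(3397.33) = 58.2866 s⁻¹
Solve γ̇ = πDN/h for N: N_max = γ̇_max·h/(π·D) = 58.2866 × 0.00616 / (π × 0.129) = 0.885952 rev/s = 53.1571 rpm

value=53.16 rpm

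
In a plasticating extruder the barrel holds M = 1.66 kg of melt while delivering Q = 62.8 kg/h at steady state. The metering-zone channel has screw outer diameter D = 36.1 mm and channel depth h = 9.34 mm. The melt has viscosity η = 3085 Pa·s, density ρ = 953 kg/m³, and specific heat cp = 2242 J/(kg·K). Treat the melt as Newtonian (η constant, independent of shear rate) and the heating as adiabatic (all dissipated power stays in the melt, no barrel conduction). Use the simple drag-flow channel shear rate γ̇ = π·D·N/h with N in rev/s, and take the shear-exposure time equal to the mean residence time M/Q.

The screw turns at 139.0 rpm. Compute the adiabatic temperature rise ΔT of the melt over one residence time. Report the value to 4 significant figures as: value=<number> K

value=108.7 K

Q_s = Q / 3600 = 62.8 / 3600 = 0.0174444 kg/s
t_res = M / Q_s = 1.66 / 0.0174444 = 95.1592 s
Convert to SI: D = 0.0361 m, h = 0.00934 m, N = 139.0/60 = 2.31667 rev/s
Shear rate: γ̇ = πDN/h = π·0.0361·2.31667/0.00934 = 28.1303 s⁻¹
Adiabatic rise: ΔT = η γ̇² t_res / (ρ cp) = 3085·(28.1303)²·95.1592 / (953·2242) = 108.724 K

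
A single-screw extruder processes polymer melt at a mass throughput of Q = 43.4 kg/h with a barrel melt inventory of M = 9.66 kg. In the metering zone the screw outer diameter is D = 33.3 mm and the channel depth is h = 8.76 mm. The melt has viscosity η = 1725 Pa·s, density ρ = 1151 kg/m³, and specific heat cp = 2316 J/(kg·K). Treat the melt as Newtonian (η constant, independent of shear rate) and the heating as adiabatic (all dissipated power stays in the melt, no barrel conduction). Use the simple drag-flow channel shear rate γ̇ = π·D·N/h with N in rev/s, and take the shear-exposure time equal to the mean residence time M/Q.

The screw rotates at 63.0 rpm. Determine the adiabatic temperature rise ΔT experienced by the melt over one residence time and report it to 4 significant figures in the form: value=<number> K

Convert throughput: Q = 43.4 kg/h = 43.4/3600 = 0.0120556 kg/s
t_res = M / Q_s = 9.66 ÷ 0.0120556 = 801.29 s
Convert to SI: D = 0.0333 m, h = 0.00876 m, N = 63.0/60 = 1.05 rev/s
γ̇ = π·D·N / h = π · 0.0333 · 1.05 / 0.00876 = 12.5395 s⁻¹
Adiabatic rise: ΔT = η γ̇² t_res / (ρ cp) = 1725·(12.5395)²·801.29 / (1151·2316) = 81.5312 K

value=81.53 K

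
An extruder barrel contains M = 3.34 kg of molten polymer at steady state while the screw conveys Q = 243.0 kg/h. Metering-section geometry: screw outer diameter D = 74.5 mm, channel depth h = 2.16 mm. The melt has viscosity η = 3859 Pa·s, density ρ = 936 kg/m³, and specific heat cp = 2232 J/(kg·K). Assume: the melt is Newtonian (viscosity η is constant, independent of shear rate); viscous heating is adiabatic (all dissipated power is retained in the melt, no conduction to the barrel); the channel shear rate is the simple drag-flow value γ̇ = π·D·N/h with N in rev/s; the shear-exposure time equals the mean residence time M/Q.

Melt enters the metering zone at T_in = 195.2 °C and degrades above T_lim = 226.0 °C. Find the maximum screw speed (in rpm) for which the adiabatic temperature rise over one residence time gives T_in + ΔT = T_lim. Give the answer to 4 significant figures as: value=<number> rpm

Throughput in SI: Q_s = 243.0 kg/h ÷ 3600 s/h = 0.0675 kg/s
t_res = M / Q_s = 3.34 / 0.0675 = 49.4815 s
Convert to metres: D = 0.0745 m, h = 0.00216 m
ΔT_a = T_lim − T_in = 226.0 °C − 195.2 °C = 30.8 K
Invert ΔT = ηγ̇²t_res/(ρcp) for γ̇: γ̇_max² = ΔT_a ρ cp / (η t_res) = 30.8·936·2232 / (3859·49.4815) = 336.979 s⁻²
γ̇_max = √336.979 = 18.357 s⁻¹
N_max = γ̇_max h / (πD) = 18.357·0.00216/(π·0.0745) = 0.169414 rev/s → ×60 = 10.1648 rpm

value=10.16 rpm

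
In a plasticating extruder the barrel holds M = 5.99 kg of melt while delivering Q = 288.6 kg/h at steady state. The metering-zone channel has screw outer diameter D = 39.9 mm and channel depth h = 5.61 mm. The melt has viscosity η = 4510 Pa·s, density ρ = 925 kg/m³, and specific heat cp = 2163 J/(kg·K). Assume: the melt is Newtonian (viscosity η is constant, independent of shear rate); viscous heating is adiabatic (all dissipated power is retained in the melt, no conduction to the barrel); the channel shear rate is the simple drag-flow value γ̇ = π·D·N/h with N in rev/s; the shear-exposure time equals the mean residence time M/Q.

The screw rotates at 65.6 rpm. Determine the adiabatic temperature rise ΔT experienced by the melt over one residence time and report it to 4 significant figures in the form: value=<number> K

Q_s = Q / 3600 = 288.6 / 3600 = 0.0801667 kg/s
t_res = M / Q_s = 5.99 / 0.0801667 = 74.7193 s
D = 39.9 mm = 0.0399 m;  h = 5.61 mm = 0.00561 m;  N = 65.6 rpm / 60 = 1.09333 rev/s
γ̇ = π D N / h = (π)(0.0399)(1.09333) / 0.00561 = 24.4294 s⁻¹
ΔT = η·γ̇²·t_res/(ρ·cp) = [4510 × 24.4294² × 74.7193] / [925 × 2163] = 100.516 K

value=100.5 K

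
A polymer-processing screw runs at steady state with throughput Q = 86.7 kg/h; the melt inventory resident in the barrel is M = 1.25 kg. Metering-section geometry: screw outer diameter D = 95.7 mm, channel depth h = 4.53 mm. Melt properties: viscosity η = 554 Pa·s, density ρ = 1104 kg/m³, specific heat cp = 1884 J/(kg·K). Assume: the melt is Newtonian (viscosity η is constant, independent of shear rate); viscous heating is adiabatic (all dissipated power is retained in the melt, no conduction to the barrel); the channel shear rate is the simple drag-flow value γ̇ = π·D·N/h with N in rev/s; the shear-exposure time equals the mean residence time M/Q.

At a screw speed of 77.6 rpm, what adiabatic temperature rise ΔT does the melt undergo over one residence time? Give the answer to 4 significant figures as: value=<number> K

Q_s = Q / 3600 = 86.7 / 3600 = 0.0240833 kg/s
t_res = M / Q_s = 1.25 / 0.0240833 = 51.9031 s
Geometry in metres: D = 95.7 mm → 0.0957 m, h = 4.53 mm → 0.00453 m; screw speed N = 77.6 rpm = 1.29333 rev/s
γ̇ = π·D·N / h = π · 0.0957 · 1.29333 / 0.00453 = 85.8369 s⁻¹
ΔT = η·γ̇²·t_res/(ρ·cp) = [554 × 85.8369² × 51.9031] / [1104 × 1884] = 101.859 K

value=101.9 K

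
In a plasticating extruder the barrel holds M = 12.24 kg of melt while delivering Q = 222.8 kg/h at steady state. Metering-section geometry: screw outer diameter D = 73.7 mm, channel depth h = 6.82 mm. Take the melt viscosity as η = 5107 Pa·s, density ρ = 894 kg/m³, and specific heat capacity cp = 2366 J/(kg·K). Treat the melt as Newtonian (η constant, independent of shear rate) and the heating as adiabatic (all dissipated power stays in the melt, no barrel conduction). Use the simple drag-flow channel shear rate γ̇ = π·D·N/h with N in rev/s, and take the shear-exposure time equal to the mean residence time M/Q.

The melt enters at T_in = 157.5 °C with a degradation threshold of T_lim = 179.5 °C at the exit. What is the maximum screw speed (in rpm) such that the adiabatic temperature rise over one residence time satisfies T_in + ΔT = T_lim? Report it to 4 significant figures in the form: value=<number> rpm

Q_s = Q / 3600 = 222.8 / 3600 = 0.0618889 kg/s
Mean residence time: t_res = M/Q_s = 12.24 kg / 0.0618889 kg/s = 197.774 s
Convert to metres: D = 0.0737 m, h = 0.00682 m
Allowable rise: ΔT_a = T_lim − T_in = 179.5 − 157.5 = 22 K
Invert ΔT = ηγ̇²t_res/(ρcp) for γ̇: γ̇_max² = ΔT_a ρ cp / (η t_res) = 22·894·2366 / (5107·197.774) = 46.0723 s⁻²
Take the square root: γ̇_max = √(46.0723) = 6.78766 s⁻¹
N_max = γ̇_max·h / (π·D) = 6.78766 · 0.00682 / (π · 0.0737) = 0.199934 rev/s = 11.9961 rpm

value=12.00 rpm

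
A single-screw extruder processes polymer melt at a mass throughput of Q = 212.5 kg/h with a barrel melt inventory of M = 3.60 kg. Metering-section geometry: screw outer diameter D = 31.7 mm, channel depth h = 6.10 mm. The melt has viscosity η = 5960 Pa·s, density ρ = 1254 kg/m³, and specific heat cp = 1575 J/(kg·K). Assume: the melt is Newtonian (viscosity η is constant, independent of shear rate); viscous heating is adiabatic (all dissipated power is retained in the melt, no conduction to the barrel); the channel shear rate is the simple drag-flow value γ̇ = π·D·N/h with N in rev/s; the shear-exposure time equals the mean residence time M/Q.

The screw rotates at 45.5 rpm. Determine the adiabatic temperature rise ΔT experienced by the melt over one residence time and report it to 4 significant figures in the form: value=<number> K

Q_s = Q / 3600 = 212.5 / 3600 = 0.0590278 kg/s
Mean residence time: t_res = M/Q_s = 3.60 kg / 0.0590278 kg/s = 60.9882 s
Geometry in metres: D = 31.7 mm → 0.0317 m, h = 6.10 mm → 0.0061 m; screw speed N = 45.5 rpm = 0.758333 rev/s
Shear rate: γ̇ = πDN/h = π·0.0317·0.758333/0.0061 = 12.3805 s⁻¹
Adiabatic rise: ΔT = η γ̇² t_res / (ρ cp) = 5960·(12.3805)²·60.9882 / (1254·1575) = 28.2094 K

value=28.21 K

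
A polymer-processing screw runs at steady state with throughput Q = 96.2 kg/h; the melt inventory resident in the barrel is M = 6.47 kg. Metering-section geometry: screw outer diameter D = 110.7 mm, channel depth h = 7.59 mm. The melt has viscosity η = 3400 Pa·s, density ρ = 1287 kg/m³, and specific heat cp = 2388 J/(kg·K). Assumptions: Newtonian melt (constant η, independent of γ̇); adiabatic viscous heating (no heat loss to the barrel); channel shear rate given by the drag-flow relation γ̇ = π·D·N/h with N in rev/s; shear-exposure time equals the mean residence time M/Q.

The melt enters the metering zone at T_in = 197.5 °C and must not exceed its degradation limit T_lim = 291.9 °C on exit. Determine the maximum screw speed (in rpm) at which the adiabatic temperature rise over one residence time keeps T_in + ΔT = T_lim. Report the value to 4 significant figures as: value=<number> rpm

Convert throughput: Q = 96.2 kg/h = 96.2/3600 = 0.0267222 kg/s
t_res = M / Q_s = 6.47 / 0.0267222 = 242.121 s
D = 110.7 mm = 0.1107 m;  h = 7.59 mm = 0.00759 m
Allowable rise: ΔT_a = T_lim − T_in = 291.9 − 197.5 = 94.4 K
γ̇_max² = ΔT_a·ρ·cp/(η·t_res) = 94.4·1287·2388/(3400·242.121) = 352.431 s⁻²
Take the square root: γ̇_max = √(352.431) = 18.7731 s⁻¹
N_max = γ̇_max·h / (π·D) = 18.7731 · 0.00759 / (π · 0.1107) = 0.409715 rev/s = 24.5829 rpm

value=24.58 rpm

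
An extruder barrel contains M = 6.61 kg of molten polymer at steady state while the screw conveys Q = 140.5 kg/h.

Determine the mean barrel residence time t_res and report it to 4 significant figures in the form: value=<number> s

Throughput in SI: Q_s = 140.5 kg/h ÷ 3600 s/h = 0.0390278 kg/s
t_res = M / Q_s = 6.61 / 0.0390278 = 169.367 s

value=169.4 s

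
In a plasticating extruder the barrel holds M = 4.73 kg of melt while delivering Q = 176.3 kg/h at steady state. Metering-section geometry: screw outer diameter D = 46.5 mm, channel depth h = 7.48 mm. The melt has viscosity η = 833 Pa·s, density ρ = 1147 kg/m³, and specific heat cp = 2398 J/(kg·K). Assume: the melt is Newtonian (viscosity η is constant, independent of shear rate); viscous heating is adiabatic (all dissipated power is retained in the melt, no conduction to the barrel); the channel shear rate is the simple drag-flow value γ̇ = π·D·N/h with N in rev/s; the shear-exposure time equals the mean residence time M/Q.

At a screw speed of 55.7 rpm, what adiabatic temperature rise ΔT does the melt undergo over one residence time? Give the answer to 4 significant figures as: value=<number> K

value=9.615 K

Throughput in SI: Q_s = 176.3 kg/h ÷ 3600 s/h = 0.0489722 kg/s
Mean residence time: t_res = M/Q_s = 4.73 kg / 0.0489722 kg/s = 96.5854 s
Convert to SI: D = 0.0465 m, h = 0.00748 m, N = 55.7/60 = 0.928333 rev/s
γ̇ = π·D·N / h = π · 0.0465 · 0.928333 / 0.00748 = 18.1303 s⁻¹
ΔT = η·γ̇²·t_res/(ρ·cp) = [833 × 18.1303² × 96.5854] / [1147 × 2398] = 9.61511 K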